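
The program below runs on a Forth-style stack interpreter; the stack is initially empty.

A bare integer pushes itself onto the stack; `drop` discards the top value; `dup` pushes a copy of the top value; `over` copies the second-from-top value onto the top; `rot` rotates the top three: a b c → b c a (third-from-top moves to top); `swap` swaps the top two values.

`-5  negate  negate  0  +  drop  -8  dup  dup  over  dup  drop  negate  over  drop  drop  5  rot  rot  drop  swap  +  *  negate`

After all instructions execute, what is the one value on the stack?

-24

-5     → [-5]
negate → [5]
negate → [-5]
0      → [-5, 0]
+      → [-5]
drop   → []
-8     → [-8]
dup    → [-8, -8]
dup    → [-8, -8, -8]
over   → [-8, -8, -8, -8]
dup    → [-8, -8, -8, -8, -8]
drop   → [-8, -8, -8, -8]
negate → [-8, -8, -8, 8]
over   → [-8, -8, -8, 8, -8]
drop   → [-8, -8, -8, 8]
drop   → [-8, -8, -8]
5      → [-8, -8, -8, 5]
rot    → [-8, -8, 5, -8]
rot    → [-8, 5, -8, -8]
drop   → [-8, 5, -8]
swap   → [-8, -8, 5]
+      → [-8, -3]
*      → [24]
negate → [-24]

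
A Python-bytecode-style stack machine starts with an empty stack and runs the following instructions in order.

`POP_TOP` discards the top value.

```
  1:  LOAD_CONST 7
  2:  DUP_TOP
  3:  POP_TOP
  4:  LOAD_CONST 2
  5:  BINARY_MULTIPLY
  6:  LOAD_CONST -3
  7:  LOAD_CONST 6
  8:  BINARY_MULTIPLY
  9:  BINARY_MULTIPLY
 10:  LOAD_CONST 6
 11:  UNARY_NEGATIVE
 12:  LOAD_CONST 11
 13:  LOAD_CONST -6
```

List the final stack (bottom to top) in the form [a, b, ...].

[-252, -6, 11, -6]

LOAD_CONST 7    -> [7]
DUP_TOP         -> [7, 7]
POP_TOP         -> [7]
LOAD_CONST 2    -> [7, 2]
BINARY_MULTIPLY -> [14]
LOAD_CONST -3   -> [14, -3]
LOAD_CONST 6    -> [14, -3, 6]
BINARY_MULTIPLY -> [14, -18]
BINARY_MULTIPLY -> [-252]
LOAD_CONST 6    -> [-252, 6]
UNARY_NEGATIVE  -> [-252, -6]
LOAD_CONST 11   -> [-252, -6, 11]
LOAD_CONST -6   -> [-252, -6, 11, -6]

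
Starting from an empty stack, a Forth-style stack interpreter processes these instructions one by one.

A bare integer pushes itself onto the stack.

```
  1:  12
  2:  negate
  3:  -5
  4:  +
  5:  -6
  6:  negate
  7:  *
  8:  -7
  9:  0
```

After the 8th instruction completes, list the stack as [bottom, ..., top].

12      [12]
negate  [-12]
-5      [-12, -5]
+       [-17]
-6      [-17, -6]
negate  [-17, 6]
*       [-102]
-7      [-102, -7]

[-102, -7]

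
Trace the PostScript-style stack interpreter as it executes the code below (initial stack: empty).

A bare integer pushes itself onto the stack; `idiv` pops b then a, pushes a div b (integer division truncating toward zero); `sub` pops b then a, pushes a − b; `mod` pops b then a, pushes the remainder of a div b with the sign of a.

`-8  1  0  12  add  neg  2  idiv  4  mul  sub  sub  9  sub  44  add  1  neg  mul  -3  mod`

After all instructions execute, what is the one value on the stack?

-2

-8   → -8
1    → -8 1
0    → -8 1 0
12   → -8 1 0 12
add  → -8 1 12
neg  → -8 1 -12
2    → -8 1 -12 2
idiv → -8 1 -6
4    → -8 1 -6 4
mul  → -8 1 -24
sub  → -8 25
sub  → -33
9    → -33 9
sub  → -42
44   → -42 44
add  → 2
1    → 2 1
neg  → 2 -1
mul  → -2
-3   → -2 -3
mod  → -2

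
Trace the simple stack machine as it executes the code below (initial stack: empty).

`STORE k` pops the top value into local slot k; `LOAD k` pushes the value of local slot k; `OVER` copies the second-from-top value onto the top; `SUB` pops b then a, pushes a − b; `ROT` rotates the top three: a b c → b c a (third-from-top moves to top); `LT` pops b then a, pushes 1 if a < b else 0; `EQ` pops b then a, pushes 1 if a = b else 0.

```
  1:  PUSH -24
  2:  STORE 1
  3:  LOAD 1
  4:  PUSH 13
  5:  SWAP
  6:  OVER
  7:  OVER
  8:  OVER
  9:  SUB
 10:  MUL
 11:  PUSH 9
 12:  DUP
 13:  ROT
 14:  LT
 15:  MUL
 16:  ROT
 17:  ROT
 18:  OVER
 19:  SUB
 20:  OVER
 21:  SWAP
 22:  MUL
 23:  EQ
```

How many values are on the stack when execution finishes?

2

PUSH -24 : [-24]
STORE 1  : []
LOAD 1   : [-24]
PUSH 13  : [-24, 13]
SWAP     : [13, -24]
OVER     : [13, -24, 13]
OVER     : [13, -24, 13, -24]
OVER     : [13, -24, 13, -24, 13]
SUB      : [13, -24, 13, -37]
MUL      : [13, -24, -481]
PUSH 9   : [13, -24, -481, 9]
DUP      : [13, -24, -481, 9, 9]
ROT      : [13, -24, 9, 9, -481]
LT       : [13, -24, 9, 0]
MUL      : [13, -24, 0]
ROT      : [-24, 0, 13]
ROT      : [0, 13, -24]
OVER     : [0, 13, -24, 13]
SUB      : [0, 13, -37]
OVER     : [0, 13, -37, 13]
SWAP     : [0, 13, 13, -37]
MUL      : [0, 13, -481]
EQ       : [0, 0]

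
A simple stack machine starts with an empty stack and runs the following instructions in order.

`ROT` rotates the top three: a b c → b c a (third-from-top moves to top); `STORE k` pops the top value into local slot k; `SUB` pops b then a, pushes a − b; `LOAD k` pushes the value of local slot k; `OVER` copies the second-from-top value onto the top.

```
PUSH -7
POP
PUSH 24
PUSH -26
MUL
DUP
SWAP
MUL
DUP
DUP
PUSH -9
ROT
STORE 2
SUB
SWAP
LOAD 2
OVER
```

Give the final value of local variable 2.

389376

PUSH -7  -> -7
POP      -> (empty)
PUSH 24  -> 24
PUSH -26 -> 24 -26
MUL      -> -624
DUP      -> -624 -624
SWAP     -> -624 -624
MUL      -> 389376
DUP      -> 389376 389376
DUP      -> 389376 389376 389376
PUSH -9  -> 389376 389376 389376 -9
ROT      -> 389376 389376 -9 389376
STORE 2  -> 389376 389376 -9
SUB      -> 389376 389385
SWAP     -> 389385 389376
LOAD 2   -> 389385 389376 389376
OVER     -> 389385 389376 389376 389376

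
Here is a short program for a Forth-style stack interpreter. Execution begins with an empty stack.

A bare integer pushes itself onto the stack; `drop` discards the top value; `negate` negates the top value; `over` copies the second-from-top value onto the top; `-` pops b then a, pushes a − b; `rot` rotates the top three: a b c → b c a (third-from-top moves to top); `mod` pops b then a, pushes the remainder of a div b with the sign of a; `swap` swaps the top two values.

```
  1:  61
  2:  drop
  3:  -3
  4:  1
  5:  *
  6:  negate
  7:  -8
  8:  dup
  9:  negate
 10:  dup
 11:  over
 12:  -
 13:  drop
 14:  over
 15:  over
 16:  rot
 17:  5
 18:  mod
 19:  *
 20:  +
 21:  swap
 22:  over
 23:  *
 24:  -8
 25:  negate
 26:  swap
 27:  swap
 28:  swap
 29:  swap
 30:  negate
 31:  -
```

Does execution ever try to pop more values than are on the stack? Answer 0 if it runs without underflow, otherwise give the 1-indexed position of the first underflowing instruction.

0

61     -> 61
drop   -> (empty)
-3     -> -3
1      -> -3 1
*      -> -3
negate -> 3
-8     -> 3 -8
dup    -> 3 -8 -8
negate -> 3 -8 8
dup    -> 3 -8 8 8
over   -> 3 -8 8 8 8
-      -> 3 -8 8 0
drop   -> 3 -8 8
over   -> 3 -8 8 -8
over   -> 3 -8 8 -8 8
rot    -> 3 -8 -8 8 8
5      -> 3 -8 -8 8 8 5
mod    -> 3 -8 -8 8 3
*      -> 3 -8 -8 24
+      -> 3 -8 16
swap   -> 3 16 -8
over   -> 3 16 -8 16
*      -> 3 16 -128
-8     -> 3 16 -128 -8
negate -> 3 16 -128 8
swap   -> 3 16 8 -128
swap   -> 3 16 -128 8
swap   -> 3 16 8 -128
swap   -> 3 16 -128 8
negate -> 3 16 -128 -8
-      -> 3 16 -120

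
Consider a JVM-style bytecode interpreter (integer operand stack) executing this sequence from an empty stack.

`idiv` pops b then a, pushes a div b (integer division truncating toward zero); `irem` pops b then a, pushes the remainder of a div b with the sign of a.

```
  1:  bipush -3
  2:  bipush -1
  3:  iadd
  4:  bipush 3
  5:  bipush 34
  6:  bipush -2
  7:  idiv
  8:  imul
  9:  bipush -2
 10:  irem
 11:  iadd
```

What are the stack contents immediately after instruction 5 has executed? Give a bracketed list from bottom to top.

[-4, 3, 34]

bipush -3  [-3]
bipush -1  [-3, -1]
iadd       [-4]
bipush 3   [-4, 3]
bipush 34  [-4, 3, 34]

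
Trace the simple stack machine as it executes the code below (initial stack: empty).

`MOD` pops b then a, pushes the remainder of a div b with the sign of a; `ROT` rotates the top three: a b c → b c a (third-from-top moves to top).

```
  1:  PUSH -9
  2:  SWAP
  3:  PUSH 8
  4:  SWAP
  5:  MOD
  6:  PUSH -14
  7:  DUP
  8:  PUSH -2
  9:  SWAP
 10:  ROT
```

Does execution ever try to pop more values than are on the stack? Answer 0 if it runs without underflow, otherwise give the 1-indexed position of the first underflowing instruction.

PUSH -9 → -9
SWAP  — needs 2 operands, stack has 1 → underflow

2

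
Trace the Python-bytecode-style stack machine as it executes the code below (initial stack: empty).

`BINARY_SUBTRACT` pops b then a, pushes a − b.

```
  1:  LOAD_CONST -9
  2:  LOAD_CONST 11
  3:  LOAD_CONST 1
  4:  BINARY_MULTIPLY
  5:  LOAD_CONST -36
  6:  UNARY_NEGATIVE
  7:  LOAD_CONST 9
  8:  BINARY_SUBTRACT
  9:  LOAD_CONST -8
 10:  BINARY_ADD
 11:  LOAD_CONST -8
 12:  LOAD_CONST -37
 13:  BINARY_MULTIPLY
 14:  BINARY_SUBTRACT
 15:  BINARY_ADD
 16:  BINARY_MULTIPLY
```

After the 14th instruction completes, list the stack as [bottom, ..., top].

[-9, 11, -277]

LOAD_CONST -9    -9
LOAD_CONST 11    -9 11
LOAD_CONST 1     -9 11 1
BINARY_MULTIPLY  -9 11
LOAD_CONST -36   -9 11 -36
UNARY_NEGATIVE   -9 11 36
LOAD_CONST 9     -9 11 36 9
BINARY_SUBTRACT  -9 11 27
LOAD_CONST -8    -9 11 27 -8
BINARY_ADD       -9 11 19
LOAD_CONST -8    -9 11 19 -8
LOAD_CONST -37   -9 11 19 -8 -37
BINARY_MULTIPLY  -9 11 19 296
BINARY_SUBTRACT  -9 11 -277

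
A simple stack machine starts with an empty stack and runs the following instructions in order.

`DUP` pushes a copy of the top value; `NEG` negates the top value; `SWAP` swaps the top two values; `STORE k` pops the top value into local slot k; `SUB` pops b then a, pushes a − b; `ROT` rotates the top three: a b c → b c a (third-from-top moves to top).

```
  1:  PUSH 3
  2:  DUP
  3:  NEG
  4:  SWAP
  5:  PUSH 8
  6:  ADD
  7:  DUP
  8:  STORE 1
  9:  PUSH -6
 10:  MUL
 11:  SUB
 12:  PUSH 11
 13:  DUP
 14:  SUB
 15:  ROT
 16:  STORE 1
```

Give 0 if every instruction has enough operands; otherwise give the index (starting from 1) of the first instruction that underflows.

15

PUSH 3  : [3]
DUP     : [3, 3]
NEG     : [3, -3]
SWAP    : [-3, 3]
PUSH 8  : [-3, 3, 8]
ADD     : [-3, 11]
DUP     : [-3, 11, 11]
STORE 1 : [-3, 11]
PUSH -6 : [-3, 11, -6]
MUL     : [-3, -66]
SUB     : [63]
PUSH 11 : [63, 11]
DUP     : [63, 11, 11]
SUB     : [63, 0]
ROT  — needs 3 operands, stack has 2 → underflow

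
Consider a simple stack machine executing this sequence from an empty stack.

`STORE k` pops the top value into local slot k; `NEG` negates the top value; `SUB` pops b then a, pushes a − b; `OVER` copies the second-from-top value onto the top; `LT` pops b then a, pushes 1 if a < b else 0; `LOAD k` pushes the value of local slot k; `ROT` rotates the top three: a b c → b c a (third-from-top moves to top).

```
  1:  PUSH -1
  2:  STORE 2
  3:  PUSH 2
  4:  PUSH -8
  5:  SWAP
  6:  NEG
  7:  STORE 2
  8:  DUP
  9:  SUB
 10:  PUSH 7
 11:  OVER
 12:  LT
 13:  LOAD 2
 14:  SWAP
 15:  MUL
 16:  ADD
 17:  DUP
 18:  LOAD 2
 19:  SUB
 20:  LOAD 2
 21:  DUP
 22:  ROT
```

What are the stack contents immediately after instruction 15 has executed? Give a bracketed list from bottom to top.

PUSH -1 -> [-1]
STORE 2 -> []
PUSH 2  -> [2]
PUSH -8 -> [2, -8]
SWAP    -> [-8, 2]
NEG     -> [-8, -2]
STORE 2 -> [-8]
DUP     -> [-8, -8]
SUB     -> [0]
PUSH 7  -> [0, 7]
OVER    -> [0, 7, 0]
LT      -> [0, 0]
LOAD 2  -> [0, 0, -2]
SWAP    -> [0, -2, 0]
MUL     -> [0, 0]

[0, 0]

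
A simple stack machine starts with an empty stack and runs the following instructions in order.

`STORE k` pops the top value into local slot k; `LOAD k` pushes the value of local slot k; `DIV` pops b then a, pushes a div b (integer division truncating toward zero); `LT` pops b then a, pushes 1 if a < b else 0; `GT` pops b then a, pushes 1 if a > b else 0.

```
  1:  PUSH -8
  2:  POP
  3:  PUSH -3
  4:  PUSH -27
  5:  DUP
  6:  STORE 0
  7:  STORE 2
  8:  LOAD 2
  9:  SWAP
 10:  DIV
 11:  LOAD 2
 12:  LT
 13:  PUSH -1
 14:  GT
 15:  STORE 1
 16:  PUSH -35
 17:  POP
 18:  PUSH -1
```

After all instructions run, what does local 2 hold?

-27

PUSH -8  : [-8]
POP      : []
PUSH -3  : [-3]
PUSH -27 : [-3, -27]
DUP      : [-3, -27, -27]
STORE 0  : [-3, -27]
STORE 2  : [-3]
LOAD 2   : [-3, -27]
SWAP     : [-27, -3]
DIV      : [9]
LOAD 2   : [9, -27]
LT       : [0]
PUSH -1  : [0, -1]
GT       : [1]
STORE 1  : []
PUSH -35 : [-35]
POP      : []
PUSH -1  : [-1]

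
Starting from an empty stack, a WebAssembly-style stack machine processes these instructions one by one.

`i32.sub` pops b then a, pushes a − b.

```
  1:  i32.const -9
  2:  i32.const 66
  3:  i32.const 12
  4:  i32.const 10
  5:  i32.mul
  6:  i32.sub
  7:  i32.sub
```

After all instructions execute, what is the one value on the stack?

i32.const -9 : [-9]
i32.const 66 : [-9, 66]
i32.const 12 : [-9, 66, 12]
i32.const 10 : [-9, 66, 12, 10]
i32.mul      : [-9, 66, 120]
i32.sub      : [-9, -54]
i32.sub      : [45]

45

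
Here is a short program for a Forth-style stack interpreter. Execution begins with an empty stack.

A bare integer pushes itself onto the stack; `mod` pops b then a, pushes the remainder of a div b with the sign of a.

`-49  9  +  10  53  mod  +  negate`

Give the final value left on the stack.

30

-49    → -49
9      → -49 9
+      → -40
10     → -40 10
53     → -40 10 53
mod    → -40 10
+      → -30
negate → 30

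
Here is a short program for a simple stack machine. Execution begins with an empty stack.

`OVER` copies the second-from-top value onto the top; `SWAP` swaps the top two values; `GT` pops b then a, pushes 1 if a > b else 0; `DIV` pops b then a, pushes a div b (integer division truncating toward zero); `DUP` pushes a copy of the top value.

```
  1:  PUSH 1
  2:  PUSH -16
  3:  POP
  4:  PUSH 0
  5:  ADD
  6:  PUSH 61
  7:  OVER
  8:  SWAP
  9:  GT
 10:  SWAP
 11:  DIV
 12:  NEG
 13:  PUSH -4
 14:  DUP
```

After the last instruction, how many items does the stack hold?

3

PUSH 1   : 1
PUSH -16 : 1 -16
POP      : 1
PUSH 0   : 1 0
ADD      : 1
PUSH 61  : 1 61
OVER     : 1 61 1
SWAP     : 1 1 61
GT       : 1 0
SWAP     : 0 1
DIV      : 0
NEG      : 0
PUSH -4  : 0 -4
DUP      : 0 -4 -4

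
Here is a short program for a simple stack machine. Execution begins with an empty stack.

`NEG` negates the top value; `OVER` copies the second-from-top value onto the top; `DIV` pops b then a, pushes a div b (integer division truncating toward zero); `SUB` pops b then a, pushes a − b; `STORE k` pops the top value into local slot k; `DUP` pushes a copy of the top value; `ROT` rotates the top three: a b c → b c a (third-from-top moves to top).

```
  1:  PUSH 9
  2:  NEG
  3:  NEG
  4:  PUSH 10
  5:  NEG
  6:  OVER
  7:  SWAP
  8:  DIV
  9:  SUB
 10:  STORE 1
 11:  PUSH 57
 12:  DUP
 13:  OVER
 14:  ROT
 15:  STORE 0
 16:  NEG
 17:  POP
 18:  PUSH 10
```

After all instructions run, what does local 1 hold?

9

PUSH 9  : 9
NEG     : -9
NEG     : 9
PUSH 10 : 9 10
NEG     : 9 -10
OVER    : 9 -10 9
SWAP    : 9 9 -10
DIV     : 9 0
SUB     : 9
STORE 1 : (empty)
PUSH 57 : 57
DUP     : 57 57
OVER    : 57 57 57
ROT     : 57 57 57
STORE 0 : 57 57
NEG     : 57 -57
POP     : 57
PUSH 10 : 57 10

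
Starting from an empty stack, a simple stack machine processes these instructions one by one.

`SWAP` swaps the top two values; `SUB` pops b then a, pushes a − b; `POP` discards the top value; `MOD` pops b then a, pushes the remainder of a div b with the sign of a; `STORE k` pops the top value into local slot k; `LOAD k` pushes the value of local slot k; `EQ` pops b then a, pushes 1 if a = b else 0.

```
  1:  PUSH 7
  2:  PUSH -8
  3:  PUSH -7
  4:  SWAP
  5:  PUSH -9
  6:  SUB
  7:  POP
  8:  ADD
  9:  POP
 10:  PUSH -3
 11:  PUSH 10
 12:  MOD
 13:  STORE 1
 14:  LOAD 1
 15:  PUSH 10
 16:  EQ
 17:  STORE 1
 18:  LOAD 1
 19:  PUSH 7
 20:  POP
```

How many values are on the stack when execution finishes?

1

PUSH 7   7
PUSH -8  7 -8
PUSH -7  7 -8 -7
SWAP     7 -7 -8
PUSH -9  7 -7 -8 -9
SUB      7 -7 1
POP      7 -7
ADD      0
POP      (empty)
PUSH -3  -3
PUSH 10  -3 10
MOD      -3
STORE 1  (empty)
LOAD 1   -3
PUSH 10  -3 10
EQ       0
STORE 1  (empty)
LOAD 1   0
PUSH 7   0 7
POP      0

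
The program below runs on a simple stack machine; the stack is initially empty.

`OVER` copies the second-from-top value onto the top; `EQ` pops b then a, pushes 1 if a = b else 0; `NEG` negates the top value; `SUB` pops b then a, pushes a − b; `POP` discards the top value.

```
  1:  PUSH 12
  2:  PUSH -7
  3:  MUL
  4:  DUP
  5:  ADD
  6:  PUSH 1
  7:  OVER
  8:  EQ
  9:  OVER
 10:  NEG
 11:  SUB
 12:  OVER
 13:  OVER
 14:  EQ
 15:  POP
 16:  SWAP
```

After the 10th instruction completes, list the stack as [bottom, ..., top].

PUSH 12 → [12]
PUSH -7 → [12, -7]
MUL     → [-84]
DUP     → [-84, -84]
ADD     → [-168]
PUSH 1  → [-168, 1]
OVER    → [-168, 1, -168]
EQ      → [-168, 0]
OVER    → [-168, 0, -168]
NEG     → [-168, 0, 168]

[-168, 0, 168]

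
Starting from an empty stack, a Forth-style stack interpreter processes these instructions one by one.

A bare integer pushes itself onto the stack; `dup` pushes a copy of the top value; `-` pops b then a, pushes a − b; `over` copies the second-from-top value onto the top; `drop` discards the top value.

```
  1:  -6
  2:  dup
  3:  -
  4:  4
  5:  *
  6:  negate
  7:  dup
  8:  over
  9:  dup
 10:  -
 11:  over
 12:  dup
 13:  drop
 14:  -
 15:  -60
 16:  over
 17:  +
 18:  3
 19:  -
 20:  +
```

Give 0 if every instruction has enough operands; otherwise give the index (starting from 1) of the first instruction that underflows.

0

-6     → [-6]
dup    → [-6, -6]
-      → [0]
4      → [0, 4]
*      → [0]
negate → [0]
dup    → [0, 0]
over   → [0, 0, 0]
dup    → [0, 0, 0, 0]
-      → [0, 0, 0]
over   → [0, 0, 0, 0]
dup    → [0, 0, 0, 0, 0]
drop   → [0, 0, 0, 0]
-      → [0, 0, 0]
-60    → [0, 0, 0, -60]
over   → [0, 0, 0, -60, 0]
+      → [0, 0, 0, -60]
3      → [0, 0, 0, -60, 3]
-      → [0, 0, 0, -63]
+      → [0, 0, -63]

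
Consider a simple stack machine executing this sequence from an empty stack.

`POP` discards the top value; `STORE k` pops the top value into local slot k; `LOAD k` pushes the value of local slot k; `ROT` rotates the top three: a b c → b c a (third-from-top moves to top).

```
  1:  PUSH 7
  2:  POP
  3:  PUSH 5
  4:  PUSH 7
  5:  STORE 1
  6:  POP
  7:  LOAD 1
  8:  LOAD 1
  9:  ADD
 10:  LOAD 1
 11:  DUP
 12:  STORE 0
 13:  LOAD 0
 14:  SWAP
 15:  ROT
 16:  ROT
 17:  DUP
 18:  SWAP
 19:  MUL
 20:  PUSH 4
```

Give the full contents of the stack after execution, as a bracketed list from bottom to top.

PUSH 7  -> [7]
POP     -> []
PUSH 5  -> [5]
PUSH 7  -> [5, 7]
STORE 1 -> [5]
POP     -> []
LOAD 1  -> [7]
LOAD 1  -> [7, 7]
ADD     -> [14]
LOAD 1  -> [14, 7]
DUP     -> [14, 7, 7]
STORE 0 -> [14, 7]
LOAD 0  -> [14, 7, 7]
SWAP    -> [14, 7, 7]
ROT     -> [7, 7, 14]
ROT     -> [7, 14, 7]
DUP     -> [7, 14, 7, 7]
SWAP    -> [7, 14, 7, 7]
MUL     -> [7, 14, 49]
PUSH 4  -> [7, 14, 49, 4]

[7, 14, 49, 4]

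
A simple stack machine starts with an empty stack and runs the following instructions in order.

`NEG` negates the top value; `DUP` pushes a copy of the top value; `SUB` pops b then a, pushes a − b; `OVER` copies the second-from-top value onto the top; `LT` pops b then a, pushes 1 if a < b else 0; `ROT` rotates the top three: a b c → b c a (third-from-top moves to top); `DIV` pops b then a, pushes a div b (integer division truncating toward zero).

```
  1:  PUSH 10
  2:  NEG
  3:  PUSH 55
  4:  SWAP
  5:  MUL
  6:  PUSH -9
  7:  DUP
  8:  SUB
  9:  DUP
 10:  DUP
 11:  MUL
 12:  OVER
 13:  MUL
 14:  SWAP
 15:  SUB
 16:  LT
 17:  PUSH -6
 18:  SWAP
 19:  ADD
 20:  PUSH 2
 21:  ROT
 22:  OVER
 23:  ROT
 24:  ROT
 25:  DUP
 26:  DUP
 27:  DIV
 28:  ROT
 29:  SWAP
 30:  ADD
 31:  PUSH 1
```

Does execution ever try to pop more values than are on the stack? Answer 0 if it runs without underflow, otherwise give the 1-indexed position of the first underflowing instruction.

21

PUSH 10  [10]
NEG      [-10]
PUSH 55  [-10, 55]
SWAP     [55, -10]
MUL      [-550]
PUSH -9  [-550, -9]
DUP      [-550, -9, -9]
SUB      [-550, 0]
DUP      [-550, 0, 0]
DUP      [-550, 0, 0, 0]
MUL      [-550, 0, 0]
OVER     [-550, 0, 0, 0]
MUL      [-550, 0, 0]
SWAP     [-550, 0, 0]
SUB      [-550, 0]
LT       [1]
PUSH -6  [1, -6]
SWAP     [-6, 1]
ADD      [-5]
PUSH 2   [-5, 2]
ROT  — needs 3 operands, stack has 2 → underflow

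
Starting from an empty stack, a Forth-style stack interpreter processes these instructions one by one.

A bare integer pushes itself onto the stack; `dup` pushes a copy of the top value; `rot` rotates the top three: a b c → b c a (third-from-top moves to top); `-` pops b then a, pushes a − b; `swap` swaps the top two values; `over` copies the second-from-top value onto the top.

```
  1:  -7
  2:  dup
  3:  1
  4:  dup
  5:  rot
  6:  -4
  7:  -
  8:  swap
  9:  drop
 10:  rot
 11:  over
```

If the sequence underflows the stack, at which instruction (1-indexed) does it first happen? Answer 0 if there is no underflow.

-7   → -7
dup  → -7 -7
1    → -7 -7 1
dup  → -7 -7 1 1
rot  → -7 1 1 -7
-4   → -7 1 1 -7 -4
-    → -7 1 1 -3
swap → -7 1 -3 1
drop → -7 1 -3
rot  → 1 -3 -7
over → 1 -3 -7 -3

0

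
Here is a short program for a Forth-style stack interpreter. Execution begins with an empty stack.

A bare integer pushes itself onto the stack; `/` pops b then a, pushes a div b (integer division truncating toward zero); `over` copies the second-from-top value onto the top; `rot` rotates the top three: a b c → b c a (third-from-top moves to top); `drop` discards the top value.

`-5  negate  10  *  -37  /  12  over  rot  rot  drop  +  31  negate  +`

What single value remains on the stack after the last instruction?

-33

-5     -> [-5]
negate -> [5]
10     -> [5, 10]
*      -> [50]
-37    -> [50, -37]
/      -> [-1]
12     -> [-1, 12]
over   -> [-1, 12, -1]
rot    -> [12, -1, -1]
rot    -> [-1, -1, 12]
drop   -> [-1, -1]
+      -> [-2]
31     -> [-2, 31]
negate -> [-2, -31]
+      -> [-33]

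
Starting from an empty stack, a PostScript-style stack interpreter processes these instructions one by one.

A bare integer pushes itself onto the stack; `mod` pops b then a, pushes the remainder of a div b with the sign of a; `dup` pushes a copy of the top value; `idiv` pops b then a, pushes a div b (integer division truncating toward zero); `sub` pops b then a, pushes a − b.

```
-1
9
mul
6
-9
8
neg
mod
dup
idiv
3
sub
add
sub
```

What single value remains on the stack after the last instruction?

-13

-1    [-1]
9     [-1, 9]
mul   [-9]
6     [-9, 6]
-9    [-9, 6, -9]
8     [-9, 6, -9, 8]
neg   [-9, 6, -9, -8]
mod   [-9, 6, -1]
dup   [-9, 6, -1, -1]
idiv  [-9, 6, 1]
3     [-9, 6, 1, 3]
sub   [-9, 6, -2]
add   [-9, 4]
sub   [-13]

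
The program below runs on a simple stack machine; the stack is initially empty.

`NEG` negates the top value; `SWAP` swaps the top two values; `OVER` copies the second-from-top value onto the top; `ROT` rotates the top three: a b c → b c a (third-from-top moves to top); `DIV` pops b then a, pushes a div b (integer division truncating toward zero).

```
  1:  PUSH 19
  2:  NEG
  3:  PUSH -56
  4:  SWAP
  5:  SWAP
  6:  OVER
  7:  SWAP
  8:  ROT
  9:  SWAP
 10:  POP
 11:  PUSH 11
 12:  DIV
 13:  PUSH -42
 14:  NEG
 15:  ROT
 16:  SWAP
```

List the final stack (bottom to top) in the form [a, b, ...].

[-1, -19, 42]

PUSH 19   19
NEG       -19
PUSH -56  -19 -56
SWAP      -56 -19
SWAP      -19 -56
OVER      -19 -56 -19
SWAP      -19 -19 -56
ROT       -19 -56 -19
SWAP      -19 -19 -56
POP       -19 -19
PUSH 11   -19 -19 11
DIV       -19 -1
PUSH -42  -19 -1 -42
NEG       -19 -1 42
ROT       -1 42 -19
SWAP      -1 -19 42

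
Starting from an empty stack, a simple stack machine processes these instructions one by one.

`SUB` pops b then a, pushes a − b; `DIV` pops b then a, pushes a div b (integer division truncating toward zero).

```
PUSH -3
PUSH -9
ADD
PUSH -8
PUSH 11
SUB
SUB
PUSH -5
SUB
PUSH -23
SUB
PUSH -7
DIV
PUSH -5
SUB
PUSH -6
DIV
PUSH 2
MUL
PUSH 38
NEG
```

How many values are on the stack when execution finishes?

PUSH -3  → -3
PUSH -9  → -3 -9
ADD      → -12
PUSH -8  → -12 -8
PUSH 11  → -12 -8 11
SUB      → -12 -19
SUB      → 7
PUSH -5  → 7 -5
SUB      → 12
PUSH -23 → 12 -23
SUB      → 35
PUSH -7  → 35 -7
DIV      → -5
PUSH -5  → -5 -5
SUB      → 0
PUSH -6  → 0 -6
DIV      → 0
PUSH 2   → 0 2
MUL      → 0
PUSH 38  → 0 38
NEG      → 0 -38

2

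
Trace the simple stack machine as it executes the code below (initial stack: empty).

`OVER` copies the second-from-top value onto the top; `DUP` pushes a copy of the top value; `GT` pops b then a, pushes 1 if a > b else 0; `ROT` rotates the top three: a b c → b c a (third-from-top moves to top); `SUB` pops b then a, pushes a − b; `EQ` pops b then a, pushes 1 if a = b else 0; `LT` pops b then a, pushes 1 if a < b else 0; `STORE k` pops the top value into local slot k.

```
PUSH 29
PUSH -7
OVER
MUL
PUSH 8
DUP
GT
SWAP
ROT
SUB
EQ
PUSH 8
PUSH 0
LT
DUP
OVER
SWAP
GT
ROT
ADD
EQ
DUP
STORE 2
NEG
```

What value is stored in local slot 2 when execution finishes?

PUSH 29  29
PUSH -7  29 -7
OVER     29 -7 29
MUL      29 -203
PUSH 8   29 -203 8
DUP      29 -203 8 8
GT       29 -203 0
SWAP     29 0 -203
ROT      0 -203 29
SUB      0 -232
EQ       0
PUSH 8   0 8
PUSH 0   0 8 0
LT       0 0
DUP      0 0 0
OVER     0 0 0 0
SWAP     0 0 0 0
GT       0 0 0
ROT      0 0 0
ADD      0 0
EQ       1
DUP      1 1
STORE 2  1
NEG      -1

1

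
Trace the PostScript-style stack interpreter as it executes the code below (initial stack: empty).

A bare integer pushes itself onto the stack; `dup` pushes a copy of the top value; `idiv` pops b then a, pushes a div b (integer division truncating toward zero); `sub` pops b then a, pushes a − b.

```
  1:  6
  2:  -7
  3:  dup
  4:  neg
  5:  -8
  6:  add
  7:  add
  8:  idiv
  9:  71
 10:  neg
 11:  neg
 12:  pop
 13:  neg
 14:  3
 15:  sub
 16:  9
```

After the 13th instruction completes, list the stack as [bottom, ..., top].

6     6
-7    6 -7
dup   6 -7 -7
neg   6 -7 7
-8    6 -7 7 -8
add   6 -7 -1
add   6 -8
idiv  0
71    0 71
neg   0 -71
neg   0 71
pop   0
neg   0

[0]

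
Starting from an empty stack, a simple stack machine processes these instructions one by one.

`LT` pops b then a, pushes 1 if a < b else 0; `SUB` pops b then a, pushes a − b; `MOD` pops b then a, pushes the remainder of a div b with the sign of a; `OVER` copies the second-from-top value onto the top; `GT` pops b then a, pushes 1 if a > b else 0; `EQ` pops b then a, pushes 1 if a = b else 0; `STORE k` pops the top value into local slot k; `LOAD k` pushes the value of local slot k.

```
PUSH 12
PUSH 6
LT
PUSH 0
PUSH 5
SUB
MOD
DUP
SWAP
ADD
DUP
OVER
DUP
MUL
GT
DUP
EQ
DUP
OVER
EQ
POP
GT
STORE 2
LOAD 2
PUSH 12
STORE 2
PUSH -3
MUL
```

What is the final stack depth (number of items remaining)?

1

PUSH 12 → 12
PUSH 6  → 12 6
LT      → 0
PUSH 0  → 0 0
PUSH 5  → 0 0 5
SUB     → 0 -5
MOD     → 0
DUP     → 0 0
SWAP    → 0 0
ADD     → 0
DUP     → 0 0
OVER    → 0 0 0
DUP     → 0 0 0 0
MUL     → 0 0 0
GT      → 0 0
DUP     → 0 0 0
EQ      → 0 1
DUP     → 0 1 1
OVER    → 0 1 1 1
EQ      → 0 1 1
POP     → 0 1
GT      → 0
STORE 2 → (empty)
LOAD 2  → 0
PUSH 12 → 0 12
STORE 2 → 0
PUSH -3 → 0 -3
MUL     → 0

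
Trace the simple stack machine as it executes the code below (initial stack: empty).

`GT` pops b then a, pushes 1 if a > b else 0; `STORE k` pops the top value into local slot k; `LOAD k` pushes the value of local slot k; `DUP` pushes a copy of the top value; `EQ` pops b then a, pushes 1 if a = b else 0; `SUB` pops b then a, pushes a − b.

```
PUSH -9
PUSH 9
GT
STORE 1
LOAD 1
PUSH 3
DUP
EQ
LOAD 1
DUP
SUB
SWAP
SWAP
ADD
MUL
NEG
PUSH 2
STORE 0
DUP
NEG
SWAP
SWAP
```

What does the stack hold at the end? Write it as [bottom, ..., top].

PUSH -9 -> [-9]
PUSH 9  -> [-9, 9]
GT      -> [0]
STORE 1 -> []
LOAD 1  -> [0]
PUSH 3  -> [0, 3]
DUP     -> [0, 3, 3]
EQ      -> [0, 1]
LOAD 1  -> [0, 1, 0]
DUP     -> [0, 1, 0, 0]
SUB     -> [0, 1, 0]
SWAP    -> [0, 0, 1]
SWAP    -> [0, 1, 0]
ADD     -> [0, 1]
MUL     -> [0]
NEG     -> [0]
PUSH 2  -> [0, 2]
STORE 0 -> [0]
DUP     -> [0, 0]
NEG     -> [0, 0]
SWAP    -> [0, 0]
SWAP    -> [0, 0]

[0, 0]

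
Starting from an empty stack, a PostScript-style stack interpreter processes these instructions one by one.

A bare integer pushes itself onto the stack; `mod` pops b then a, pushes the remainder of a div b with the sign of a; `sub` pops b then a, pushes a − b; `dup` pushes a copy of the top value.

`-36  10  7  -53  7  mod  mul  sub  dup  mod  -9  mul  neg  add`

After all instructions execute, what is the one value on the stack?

-36 -> -36
10  -> -36 10
7   -> -36 10 7
-53 -> -36 10 7 -53
7   -> -36 10 7 -53 7
mod -> -36 10 7 -4
mul -> -36 10 -28
sub -> -36 38
dup -> -36 38 38
mod -> -36 0
-9  -> -36 0 -9
mul -> -36 0
neg -> -36 0
add -> -36

-36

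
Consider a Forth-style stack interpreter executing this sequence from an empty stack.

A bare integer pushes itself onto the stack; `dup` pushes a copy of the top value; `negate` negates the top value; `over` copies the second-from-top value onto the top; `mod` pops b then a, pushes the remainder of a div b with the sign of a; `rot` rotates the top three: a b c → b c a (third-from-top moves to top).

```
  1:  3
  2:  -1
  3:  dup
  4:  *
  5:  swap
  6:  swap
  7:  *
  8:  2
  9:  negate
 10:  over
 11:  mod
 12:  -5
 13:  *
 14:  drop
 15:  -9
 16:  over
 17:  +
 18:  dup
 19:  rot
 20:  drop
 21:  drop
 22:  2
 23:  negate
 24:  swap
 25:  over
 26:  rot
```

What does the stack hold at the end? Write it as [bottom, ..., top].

3      -> 3
-1     -> 3 -1
dup    -> 3 -1 -1
*      -> 3 1
swap   -> 1 3
swap   -> 3 1
*      -> 3
2      -> 3 2
negate -> 3 -2
over   -> 3 -2 3
mod    -> 3 -2
-5     -> 3 -2 -5
*      -> 3 10
drop   -> 3
-9     -> 3 -9
over   -> 3 -9 3
+      -> 3 -6
dup    -> 3 -6 -6
rot    -> -6 -6 3
drop   -> -6 -6
drop   -> -6
2      -> -6 2
negate -> -6 -2
swap   -> -2 -6
over   -> -2 -6 -2
rot    -> -6 -2 -2

[-6, -2, -2]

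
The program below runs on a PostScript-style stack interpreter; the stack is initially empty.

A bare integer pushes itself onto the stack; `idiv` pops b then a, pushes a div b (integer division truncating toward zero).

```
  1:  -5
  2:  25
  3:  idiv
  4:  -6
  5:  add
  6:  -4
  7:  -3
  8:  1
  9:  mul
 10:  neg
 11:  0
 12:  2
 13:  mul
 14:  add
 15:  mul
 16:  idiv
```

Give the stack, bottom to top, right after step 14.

-5   -> -5
25   -> -5 25
idiv -> 0
-6   -> 0 -6
add  -> -6
-4   -> -6 -4
-3   -> -6 -4 -3
1    -> -6 -4 -3 1
mul  -> -6 -4 -3
neg  -> -6 -4 3
0    -> -6 -4 3 0
2    -> -6 -4 3 0 2
mul  -> -6 -4 3 0
add  -> -6 -4 3

[-6, -4, 3]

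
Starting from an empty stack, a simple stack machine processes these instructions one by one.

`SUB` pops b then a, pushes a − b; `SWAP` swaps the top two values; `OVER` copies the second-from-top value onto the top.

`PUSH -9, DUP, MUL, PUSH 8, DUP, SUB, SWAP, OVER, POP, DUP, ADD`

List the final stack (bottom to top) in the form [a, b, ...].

[0, 162]

PUSH -9  -9
DUP      -9 -9
MUL      81
PUSH 8   81 8
DUP      81 8 8
SUB      81 0
SWAP     0 81
OVER     0 81 0
POP      0 81
DUP      0 81 81
ADD      0 162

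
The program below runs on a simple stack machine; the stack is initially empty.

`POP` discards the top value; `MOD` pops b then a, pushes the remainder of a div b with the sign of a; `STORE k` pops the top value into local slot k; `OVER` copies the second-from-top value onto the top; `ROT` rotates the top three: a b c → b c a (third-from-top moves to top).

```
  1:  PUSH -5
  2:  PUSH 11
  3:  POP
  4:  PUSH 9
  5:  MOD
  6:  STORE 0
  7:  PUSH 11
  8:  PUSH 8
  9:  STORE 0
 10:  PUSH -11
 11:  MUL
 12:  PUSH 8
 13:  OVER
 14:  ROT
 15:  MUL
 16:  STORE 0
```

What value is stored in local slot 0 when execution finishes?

14641

PUSH -5  : -5
PUSH 11  : -5 11
POP      : -5
PUSH 9   : -5 9
MOD      : -5
STORE 0  : (empty)
PUSH 11  : 11
PUSH 8   : 11 8
STORE 0  : 11
PUSH -11 : 11 -11
MUL      : -121
PUSH 8   : -121 8
OVER     : -121 8 -121
ROT      : 8 -121 -121
MUL      : 8 14641
STORE 0  : 8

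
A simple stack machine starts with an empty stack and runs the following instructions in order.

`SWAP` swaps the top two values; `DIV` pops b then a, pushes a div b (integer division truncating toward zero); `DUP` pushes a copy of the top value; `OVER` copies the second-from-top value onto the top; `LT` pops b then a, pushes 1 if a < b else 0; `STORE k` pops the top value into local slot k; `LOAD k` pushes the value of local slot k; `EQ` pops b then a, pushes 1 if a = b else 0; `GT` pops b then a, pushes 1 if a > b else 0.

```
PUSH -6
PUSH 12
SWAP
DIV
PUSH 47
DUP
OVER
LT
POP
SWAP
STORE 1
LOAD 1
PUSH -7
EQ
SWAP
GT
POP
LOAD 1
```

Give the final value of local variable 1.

-2

PUSH -6 -> -6
PUSH 12 -> -6 12
SWAP    -> 12 -6
DIV     -> -2
PUSH 47 -> -2 47
DUP     -> -2 47 47
OVER    -> -2 47 47 47
LT      -> -2 47 0
POP     -> -2 47
SWAP    -> 47 -2
STORE 1 -> 47
LOAD 1  -> 47 -2
PUSH -7 -> 47 -2 -7
EQ      -> 47 0
SWAP    -> 0 47
GT      -> 0
POP     -> (empty)
LOAD 1  -> -2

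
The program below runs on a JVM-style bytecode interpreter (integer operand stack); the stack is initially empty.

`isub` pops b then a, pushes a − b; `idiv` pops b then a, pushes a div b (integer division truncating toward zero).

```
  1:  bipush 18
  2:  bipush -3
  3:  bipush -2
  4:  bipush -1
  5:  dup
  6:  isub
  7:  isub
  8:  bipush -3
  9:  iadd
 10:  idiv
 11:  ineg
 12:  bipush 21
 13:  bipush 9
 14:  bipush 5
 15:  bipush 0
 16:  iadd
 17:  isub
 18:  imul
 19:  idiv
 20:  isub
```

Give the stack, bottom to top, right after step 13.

bipush 18 : [18]
bipush -3 : [18, -3]
bipush -2 : [18, -3, -2]
bipush -1 : [18, -3, -2, -1]
dup       : [18, -3, -2, -1, -1]
isub      : [18, -3, -2, 0]
isub      : [18, -3, -2]
bipush -3 : [18, -3, -2, -3]
iadd      : [18, -3, -5]
idiv      : [18, 0]
ineg      : [18, 0]
bipush 21 : [18, 0, 21]
bipush 9  : [18, 0, 21, 9]

[18, 0, 21, 9]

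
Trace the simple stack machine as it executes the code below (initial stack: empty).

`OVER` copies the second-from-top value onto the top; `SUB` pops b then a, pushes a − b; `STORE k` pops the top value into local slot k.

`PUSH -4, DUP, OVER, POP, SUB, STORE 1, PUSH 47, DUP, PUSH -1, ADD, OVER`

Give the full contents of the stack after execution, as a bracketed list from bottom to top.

PUSH -4 → -4
DUP     → -4 -4
OVER    → -4 -4 -4
POP     → -4 -4
SUB     → 0
STORE 1 → (empty)
PUSH 47 → 47
DUP     → 47 47
PUSH -1 → 47 47 -1
ADD     → 47 46
OVER    → 47 46 47

[47, 46, 47]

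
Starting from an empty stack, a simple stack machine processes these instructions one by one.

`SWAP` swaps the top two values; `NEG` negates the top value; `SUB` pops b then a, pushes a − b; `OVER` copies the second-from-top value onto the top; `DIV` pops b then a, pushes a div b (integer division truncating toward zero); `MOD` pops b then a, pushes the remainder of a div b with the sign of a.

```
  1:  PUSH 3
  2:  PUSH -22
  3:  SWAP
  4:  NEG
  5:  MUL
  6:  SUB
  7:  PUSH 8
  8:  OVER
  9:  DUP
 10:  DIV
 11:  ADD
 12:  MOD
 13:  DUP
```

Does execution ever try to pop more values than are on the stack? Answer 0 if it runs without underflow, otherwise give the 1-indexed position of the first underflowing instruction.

6

PUSH 3    3
PUSH -22  3 -22
SWAP      -22 3
NEG       -22 -3
MUL       66
SUB  — needs 2 operands, stack has 1 → underflow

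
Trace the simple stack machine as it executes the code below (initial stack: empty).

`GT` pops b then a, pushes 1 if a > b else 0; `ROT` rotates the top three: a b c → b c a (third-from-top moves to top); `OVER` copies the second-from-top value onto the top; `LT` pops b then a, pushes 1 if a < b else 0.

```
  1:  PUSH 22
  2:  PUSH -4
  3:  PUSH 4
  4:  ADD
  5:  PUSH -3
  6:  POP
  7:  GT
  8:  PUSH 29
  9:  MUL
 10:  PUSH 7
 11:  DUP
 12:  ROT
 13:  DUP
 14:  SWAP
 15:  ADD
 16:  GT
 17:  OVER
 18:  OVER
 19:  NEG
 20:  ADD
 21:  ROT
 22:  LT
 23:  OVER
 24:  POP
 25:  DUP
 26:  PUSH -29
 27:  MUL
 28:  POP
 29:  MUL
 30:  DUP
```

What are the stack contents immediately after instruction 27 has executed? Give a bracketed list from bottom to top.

PUSH 22  → 22
PUSH -4  → 22 -4
PUSH 4   → 22 -4 4
ADD      → 22 0
PUSH -3  → 22 0 -3
POP      → 22 0
GT       → 1
PUSH 29  → 1 29
MUL      → 29
PUSH 7   → 29 7
DUP      → 29 7 7
ROT      → 7 7 29
DUP      → 7 7 29 29
SWAP     → 7 7 29 29
ADD      → 7 7 58
GT       → 7 0
OVER     → 7 0 7
OVER     → 7 0 7 0
NEG      → 7 0 7 0
ADD      → 7 0 7
ROT      → 0 7 7
LT       → 0 0
OVER     → 0 0 0
POP      → 0 0
DUP      → 0 0 0
PUSH -29 → 0 0 0 -29
MUL      → 0 0 0

[0, 0, 0]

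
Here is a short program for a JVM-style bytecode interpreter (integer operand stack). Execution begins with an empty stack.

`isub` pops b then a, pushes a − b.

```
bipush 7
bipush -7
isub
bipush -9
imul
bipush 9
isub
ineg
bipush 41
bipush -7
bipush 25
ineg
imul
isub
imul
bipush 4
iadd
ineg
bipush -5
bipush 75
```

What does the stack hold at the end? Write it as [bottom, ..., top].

[18086, -5, 75]

bipush 7  : 7
bipush -7 : 7 -7
isub      : 14
bipush -9 : 14 -9
imul      : -126
bipush 9  : -126 9
isub      : -135
ineg      : 135
bipush 41 : 135 41
bipush -7 : 135 41 -7
bipush 25 : 135 41 -7 25
ineg      : 135 41 -7 -25
imul      : 135 41 175
isub      : 135 -134
imul      : -18090
bipush 4  : -18090 4
iadd      : -18086
ineg      : 18086
bipush -5 : 18086 -5
bipush 75 : 18086 -5 75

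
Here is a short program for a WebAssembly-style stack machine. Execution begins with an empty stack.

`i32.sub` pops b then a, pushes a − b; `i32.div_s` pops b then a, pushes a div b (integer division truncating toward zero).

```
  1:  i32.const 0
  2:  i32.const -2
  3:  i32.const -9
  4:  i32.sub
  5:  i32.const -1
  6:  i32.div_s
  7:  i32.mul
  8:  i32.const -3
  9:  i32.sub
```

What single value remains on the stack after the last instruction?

3

i32.const 0  : [0]
i32.const -2 : [0, -2]
i32.const -9 : [0, -2, -9]
i32.sub      : [0, 7]
i32.const -1 : [0, 7, -1]
i32.div_s    : [0, -7]
i32.mul      : [0]
i32.const -3 : [0, -3]
i32.sub      : [3]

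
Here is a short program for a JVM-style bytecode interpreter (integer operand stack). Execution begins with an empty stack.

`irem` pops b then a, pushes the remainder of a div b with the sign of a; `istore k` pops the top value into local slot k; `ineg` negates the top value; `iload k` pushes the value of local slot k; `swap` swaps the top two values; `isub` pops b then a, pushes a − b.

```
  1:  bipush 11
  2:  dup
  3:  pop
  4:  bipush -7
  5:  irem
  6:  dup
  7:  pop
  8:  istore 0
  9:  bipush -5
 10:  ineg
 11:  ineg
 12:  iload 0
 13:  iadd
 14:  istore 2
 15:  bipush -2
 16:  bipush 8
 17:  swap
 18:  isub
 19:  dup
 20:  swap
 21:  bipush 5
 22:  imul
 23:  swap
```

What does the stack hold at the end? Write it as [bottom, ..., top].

[50, 10]

bipush 11 → [11]
dup       → [11, 11]
pop       → [11]
bipush -7 → [11, -7]
irem      → [4]
dup       → [4, 4]
pop       → [4]
istore 0  → []
bipush -5 → [-5]
ineg      → [5]
ineg      → [-5]
iload 0   → [-5, 4]
iadd      → [-1]
istore 2  → []
bipush -2 → [-2]
bipush 8  → [-2, 8]
swap      → [8, -2]
isub      → [10]
dup       → [10, 10]
swap      → [10, 10]
bipush 5  → [10, 10, 5]
imul      → [10, 50]
swap      → [50, 10]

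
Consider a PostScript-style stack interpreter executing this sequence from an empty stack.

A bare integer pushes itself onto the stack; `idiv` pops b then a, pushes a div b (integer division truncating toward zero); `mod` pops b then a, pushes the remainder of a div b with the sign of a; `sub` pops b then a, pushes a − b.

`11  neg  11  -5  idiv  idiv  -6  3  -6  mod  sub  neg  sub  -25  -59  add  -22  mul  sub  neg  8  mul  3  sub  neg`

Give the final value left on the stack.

-14813

11   : [11]
neg  : [-11]
11   : [-11, 11]
-5   : [-11, 11, -5]
idiv : [-11, -2]
idiv : [5]
-6   : [5, -6]
3    : [5, -6, 3]
-6   : [5, -6, 3, -6]
mod  : [5, -6, 3]
sub  : [5, -9]
neg  : [5, 9]
sub  : [-4]
-25  : [-4, -25]
-59  : [-4, -25, -59]
add  : [-4, -84]
-22  : [-4, -84, -22]
mul  : [-4, 1848]
sub  : [-1852]
neg  : [1852]
8    : [1852, 8]
mul  : [14816]
3    : [14816, 3]
sub  : [14813]
neg  : [-14813]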